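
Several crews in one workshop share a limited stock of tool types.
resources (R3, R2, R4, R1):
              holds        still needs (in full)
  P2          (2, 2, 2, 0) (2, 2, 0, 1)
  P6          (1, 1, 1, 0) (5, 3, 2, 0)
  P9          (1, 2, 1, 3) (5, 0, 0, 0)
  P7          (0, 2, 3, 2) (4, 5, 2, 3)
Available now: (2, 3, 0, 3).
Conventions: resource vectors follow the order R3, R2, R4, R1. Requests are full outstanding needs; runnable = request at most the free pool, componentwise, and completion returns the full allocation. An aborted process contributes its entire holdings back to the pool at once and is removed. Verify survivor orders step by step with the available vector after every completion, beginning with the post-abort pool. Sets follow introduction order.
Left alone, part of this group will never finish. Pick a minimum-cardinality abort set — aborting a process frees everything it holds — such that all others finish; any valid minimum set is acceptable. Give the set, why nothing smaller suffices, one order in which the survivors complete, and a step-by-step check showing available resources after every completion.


Minimum abort set: P6.
Key observation: before aborting P6, P9 was permanently blocked — no order could ever run it; afterwards it completes at step 3.
Minimality: the empty abort set fails — the state is deadlocked as it stands.
Survivors finish in the order: P2, P7, P9. Walking it through (pool after the aborts first):
  pool = (3, 4, 1, 3)
  P2 needs (2, 2, 0, 1) <= (3, 4, 1, 3) -> finishes; pool += (2, 2, 2, 0) = (5, 6, 3, 3)
  P7 needs (4, 5, 2, 3) <= (5, 6, 3, 3) -> finishes; pool += (0, 2, 3, 2) = (5, 8, 6, 5)
  P9 needs (5, 0, 0, 0) <= (5, 8, 6, 5) -> finishes; pool += (1, 2, 1, 3) = (6, 10, 7, 8)


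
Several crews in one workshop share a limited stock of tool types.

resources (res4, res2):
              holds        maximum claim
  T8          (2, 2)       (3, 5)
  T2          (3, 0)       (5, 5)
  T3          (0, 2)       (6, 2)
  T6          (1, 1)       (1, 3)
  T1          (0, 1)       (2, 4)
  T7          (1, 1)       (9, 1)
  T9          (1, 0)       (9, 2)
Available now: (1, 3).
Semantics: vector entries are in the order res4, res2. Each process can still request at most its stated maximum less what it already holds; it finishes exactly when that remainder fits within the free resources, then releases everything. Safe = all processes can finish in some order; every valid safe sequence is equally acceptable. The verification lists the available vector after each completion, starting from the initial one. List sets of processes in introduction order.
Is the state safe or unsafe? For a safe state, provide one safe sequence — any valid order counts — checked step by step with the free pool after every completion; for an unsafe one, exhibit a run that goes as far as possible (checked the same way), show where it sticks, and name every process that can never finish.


The state is UNSAFE.
Key observation: even finishing T8, T2, T3, T6, T1 leaves just (7, 9) free — too little res4 for any of the remaining processes.
Going as far as possible: T8, T2, T3, T6, T1; after that, nothing fits. Walking it through:
  pool = (1, 3)
  run T8 (needs (1, 3), free (1, 3)); after release of (2, 2) the pool is (3, 5)
  run T2 (needs (2, 5), free (3, 5)); after release of (3, 0) the pool is (6, 5)
  run T3 (needs (6, 0), free (6, 5)); after release of (0, 2) the pool is (6, 7)
  run T6 (needs (0, 2), free (6, 7)); after release of (1, 1) the pool is (7, 8)
  run T1 (needs (2, 3), free (7, 8)); after release of (0, 1) the pool is (7, 9)
  T7 cannot run: need (8, 0) vs free (7, 9) (insufficient res4)
  T9 cannot run: need (8, 2) vs free (7, 9) (insufficient res4)
Permanently blocked: T7 and T9.


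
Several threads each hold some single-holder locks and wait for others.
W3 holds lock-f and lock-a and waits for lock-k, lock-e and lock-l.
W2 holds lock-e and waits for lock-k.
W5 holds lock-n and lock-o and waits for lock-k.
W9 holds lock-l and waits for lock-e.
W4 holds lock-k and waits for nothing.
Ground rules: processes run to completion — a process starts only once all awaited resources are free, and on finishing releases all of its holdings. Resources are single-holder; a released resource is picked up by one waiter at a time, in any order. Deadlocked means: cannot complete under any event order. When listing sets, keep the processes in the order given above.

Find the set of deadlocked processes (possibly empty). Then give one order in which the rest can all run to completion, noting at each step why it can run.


Nothing here is deadlocked.
Key observation: every chain of waits terminates; starting from the processes that wait on nothing, all the rest unlock in turn.
One completion order for the rest: W4, W5, W2, W9, W3.
Check, step by step:
  W4: no waits; runs immediately, freeing lock-k
  run W5 (all its waits — lock-k — are resolved); releases lock-n and lock-o
  run W2 (all its waits — lock-k — are resolved); releases lock-e
  run W9 (all its waits — lock-e — are resolved); releases lock-l
  run W3 (all its waits — lock-k, lock-e and lock-l — are resolved); releases lock-f and lock-a


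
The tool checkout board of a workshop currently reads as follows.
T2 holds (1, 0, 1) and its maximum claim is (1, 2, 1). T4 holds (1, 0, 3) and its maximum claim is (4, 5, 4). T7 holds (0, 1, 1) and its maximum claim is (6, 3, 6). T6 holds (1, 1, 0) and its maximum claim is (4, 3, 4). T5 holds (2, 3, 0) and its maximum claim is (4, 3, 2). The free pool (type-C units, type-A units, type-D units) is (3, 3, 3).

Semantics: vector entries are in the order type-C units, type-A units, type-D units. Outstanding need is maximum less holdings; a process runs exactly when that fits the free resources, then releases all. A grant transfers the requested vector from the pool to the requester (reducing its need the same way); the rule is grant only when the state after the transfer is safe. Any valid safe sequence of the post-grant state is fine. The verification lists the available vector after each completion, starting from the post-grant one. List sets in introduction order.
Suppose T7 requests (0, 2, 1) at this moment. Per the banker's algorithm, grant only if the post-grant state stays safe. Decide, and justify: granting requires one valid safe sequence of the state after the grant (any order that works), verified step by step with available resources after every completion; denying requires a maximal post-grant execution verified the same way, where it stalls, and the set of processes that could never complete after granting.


DENY — the pretend-granted state is unsafe.
Key observation: after T5, T2 the pool peaks at (6, 4, 3), and each blocked process is short somewhere: T4 on type-A units; T7 on type-D units; T6 on type-D units.
On the post-grant state, T5, T2 is a maximal run — nothing extends it. Check, step by step:
  pool = (3, 1, 2)
  T5 needs (2, 0, 2) <= (3, 1, 2) -> finishes; pool += (2, 3, 0) = (5, 4, 2)
  T2 needs (0, 2, 0) <= (5, 4, 2) -> finishes; pool += (1, 0, 1) = (6, 4, 3)
  T4 cannot run: need (3, 5, 1) vs free (6, 4, 3) (insufficient type-A units)
  T7 cannot run: need (6, 0, 4) vs free (6, 4, 3) (insufficient type-D units)
  T6 cannot run: need (3, 2, 4) vs free (6, 4, 3) (insufficient type-D units)
Had the request been granted, T4, T7 and T6 could never finish.


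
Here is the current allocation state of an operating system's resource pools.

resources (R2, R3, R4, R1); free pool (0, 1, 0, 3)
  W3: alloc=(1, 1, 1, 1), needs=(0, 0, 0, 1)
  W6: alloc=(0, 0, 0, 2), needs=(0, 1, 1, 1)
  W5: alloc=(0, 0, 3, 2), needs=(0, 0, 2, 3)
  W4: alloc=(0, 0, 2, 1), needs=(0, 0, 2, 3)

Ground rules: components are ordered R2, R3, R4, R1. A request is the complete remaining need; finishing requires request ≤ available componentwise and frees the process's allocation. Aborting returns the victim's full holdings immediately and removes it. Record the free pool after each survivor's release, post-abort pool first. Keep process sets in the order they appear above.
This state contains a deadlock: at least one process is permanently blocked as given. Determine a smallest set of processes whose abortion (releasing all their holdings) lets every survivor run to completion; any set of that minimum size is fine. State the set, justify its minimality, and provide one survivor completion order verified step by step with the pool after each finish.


The answer: abort W5.
Key observation: the deadlocked W4 becomes finishable only because W5 released (0, 0, 3, 2); it completes at step 2 below.
Why nothing smaller works: aborting no one leaves the state deadlocked as given.
The survivors complete as W3, W4, W6. Step-by-step check (starting from the post-abort pool):
  pool = (0, 1, 3, 5)
  W3: need (0, 0, 0, 1) fits (0, 1, 3, 5); releases (1, 1, 1, 1), pool now (1, 2, 4, 6)
  W4: need (0, 0, 2, 3) fits (1, 2, 4, 6); releases (0, 0, 2, 1), pool now (1, 2, 6, 7)
  W6: need (0, 1, 1, 1) fits (1, 2, 6, 7); releases (0, 0, 0, 2), pool now (1, 2, 6, 9)


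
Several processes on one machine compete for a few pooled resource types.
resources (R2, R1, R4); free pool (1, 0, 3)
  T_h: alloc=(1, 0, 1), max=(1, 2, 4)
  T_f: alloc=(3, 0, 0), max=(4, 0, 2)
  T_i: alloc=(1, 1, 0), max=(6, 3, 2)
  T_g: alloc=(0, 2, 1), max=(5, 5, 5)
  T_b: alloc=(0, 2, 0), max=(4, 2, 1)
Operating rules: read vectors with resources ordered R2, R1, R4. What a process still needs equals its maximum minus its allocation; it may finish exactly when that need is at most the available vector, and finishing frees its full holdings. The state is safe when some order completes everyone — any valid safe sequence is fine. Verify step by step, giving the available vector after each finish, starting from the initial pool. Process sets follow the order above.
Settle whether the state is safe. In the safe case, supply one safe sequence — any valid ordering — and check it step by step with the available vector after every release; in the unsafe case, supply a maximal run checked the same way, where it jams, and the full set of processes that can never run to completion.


SAFE. One safe sequence: T_f, T_b, T_h, T_i, T_g.
Key observation: the first exact fit in this order is T_f — it needs (1, 0, 2) with (1, 0, 3) free, meeting a requested resource to the last unit.
Walking it through:
  pool = (1, 0, 3)
  T_f: need (1, 0, 2) fits (1, 0, 3); releases (3, 0, 0), pool now (4, 0, 3)
  T_b: need (4, 0, 1) fits (4, 0, 3); releases (0, 2, 0), pool now (4, 2, 3)
  T_h: need (0, 2, 3) fits (4, 2, 3); releases (1, 0, 1), pool now (5, 2, 4)
  T_i: need (5, 2, 2) fits (5, 2, 4); releases (1, 1, 0), pool now (6, 3, 4)
  T_g: need (5, 3, 4) fits (6, 3, 4); releases (0, 2, 1), pool now (6, 5, 5)


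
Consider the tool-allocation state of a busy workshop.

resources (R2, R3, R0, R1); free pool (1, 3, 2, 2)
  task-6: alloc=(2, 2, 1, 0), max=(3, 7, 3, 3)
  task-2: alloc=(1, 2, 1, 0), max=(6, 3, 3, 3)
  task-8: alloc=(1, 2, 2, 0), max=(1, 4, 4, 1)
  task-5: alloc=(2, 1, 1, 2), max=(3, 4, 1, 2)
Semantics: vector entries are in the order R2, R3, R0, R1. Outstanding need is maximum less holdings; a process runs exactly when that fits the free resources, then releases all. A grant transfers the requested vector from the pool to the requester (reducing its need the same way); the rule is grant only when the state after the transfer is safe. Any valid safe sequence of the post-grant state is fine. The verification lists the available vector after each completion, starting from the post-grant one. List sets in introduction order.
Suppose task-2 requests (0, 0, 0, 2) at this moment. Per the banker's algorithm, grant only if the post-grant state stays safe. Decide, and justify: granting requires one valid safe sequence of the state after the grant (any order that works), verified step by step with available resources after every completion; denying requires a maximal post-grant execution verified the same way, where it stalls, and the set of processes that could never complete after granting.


DENY. Granting would leave the state unsafe.
Key observation: after task-5, task-8 the pool peaks at (4, 6, 5, 2), and each blocked process is short somewhere: task-6 on R1; task-2 on R2.
On the post-grant state, task-5, task-8 is a maximal run — nothing extends it. Walking it through:
  pool = (1, 3, 2, 0)
  run task-5 (needs (1, 3, 0, 0), free (1, 3, 2, 0)); after release of (2, 1, 1, 2) the pool is (3, 4, 3, 2)
  run task-8 (needs (0, 2, 2, 1), free (3, 4, 3, 2)); after release of (1, 2, 2, 0) the pool is (4, 6, 5, 2)
  task-6 still needs (1, 5, 2, 3) but only (4, 6, 5, 2) is free — short on R1
  task-2 still needs (5, 1, 2, 1) but only (4, 6, 5, 2) is free — short on R2
Had the request been granted, task-6 and task-2 could never finish.


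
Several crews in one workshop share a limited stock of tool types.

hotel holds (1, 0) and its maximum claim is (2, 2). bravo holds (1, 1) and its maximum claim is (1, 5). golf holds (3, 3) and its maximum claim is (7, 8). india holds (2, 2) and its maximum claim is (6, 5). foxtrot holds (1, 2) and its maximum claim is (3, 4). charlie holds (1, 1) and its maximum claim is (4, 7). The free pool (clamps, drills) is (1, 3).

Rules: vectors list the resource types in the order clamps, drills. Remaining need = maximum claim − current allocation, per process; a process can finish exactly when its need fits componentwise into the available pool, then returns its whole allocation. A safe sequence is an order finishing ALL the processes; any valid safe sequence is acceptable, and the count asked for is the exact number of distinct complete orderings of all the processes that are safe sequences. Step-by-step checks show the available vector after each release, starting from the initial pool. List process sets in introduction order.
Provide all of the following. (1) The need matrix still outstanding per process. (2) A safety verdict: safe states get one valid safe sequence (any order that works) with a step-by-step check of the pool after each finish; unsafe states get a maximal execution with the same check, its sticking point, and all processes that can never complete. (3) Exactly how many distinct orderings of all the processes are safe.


(1) Remaining need (order clamps, drills):
  hotel: (1, 2)
  bravo: (0, 4)
  golf: (4, 5)
  india: (4, 3)
  foxtrot: (2, 2)
  charlie: (3, 6)
(2) SAFE — a valid safe sequence is hotel, foxtrot, bravo, india, golf, charlie.
Key observation: the order's first zero-slack moment is hotel ((1, 2) needed, (1, 3) free — a requested resource with nothing to spare).
Walking it through:
  pool = (1, 3)
  run hotel (needs (1, 2), free (1, 3)); after release of (1, 0) the pool is (2, 3)
  run foxtrot (needs (2, 2), free (2, 3)); after release of (1, 2) the pool is (3, 5)
  run bravo (needs (0, 4), free (3, 5)); after release of (1, 1) the pool is (4, 6)
  run india (needs (4, 3), free (4, 6)); after release of (2, 2) the pool is (6, 8)
  run golf (needs (4, 5), free (6, 8)); after release of (3, 3) the pool is (9, 11)
  run charlie (needs (3, 6), free (9, 11)); after release of (1, 1) the pool is (10, 12)
(3) Exactly 6 of the possible complete orderings are safe sequences.


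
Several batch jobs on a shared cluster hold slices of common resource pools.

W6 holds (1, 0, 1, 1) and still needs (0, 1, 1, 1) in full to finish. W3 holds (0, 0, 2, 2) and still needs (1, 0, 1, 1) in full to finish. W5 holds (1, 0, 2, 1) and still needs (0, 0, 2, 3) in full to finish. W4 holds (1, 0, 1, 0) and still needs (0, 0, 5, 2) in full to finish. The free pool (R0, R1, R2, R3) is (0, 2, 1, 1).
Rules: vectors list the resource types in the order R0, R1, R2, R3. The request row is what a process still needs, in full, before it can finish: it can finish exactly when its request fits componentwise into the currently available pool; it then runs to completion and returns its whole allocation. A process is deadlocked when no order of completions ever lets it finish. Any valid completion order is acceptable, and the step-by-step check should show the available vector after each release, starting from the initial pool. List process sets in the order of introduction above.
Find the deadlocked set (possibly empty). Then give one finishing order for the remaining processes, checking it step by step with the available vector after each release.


Nothing here is deadlocked.
Key observation: the pool covers W6 at once, and every later process fits after earlier releases.
The rest can finish in the order W6, W3, W5, W4. Verifying each step:
  pool = (0, 2, 1, 1)
  W6 needs (0, 1, 1, 1) <= (0, 2, 1, 1) -> finishes; pool += (1, 0, 1, 1) = (1, 2, 2, 2)
  W3 needs (1, 0, 1, 1) <= (1, 2, 2, 2) -> finishes; pool += (0, 0, 2, 2) = (1, 2, 4, 4)
  W5 needs (0, 0, 2, 3) <= (1, 2, 4, 4) -> finishes; pool += (1, 0, 2, 1) = (2, 2, 6, 5)
  W4 needs (0, 0, 5, 2) <= (2, 2, 6, 5) -> finishes; pool += (1, 0, 1, 0) = (3, 2, 7, 5)


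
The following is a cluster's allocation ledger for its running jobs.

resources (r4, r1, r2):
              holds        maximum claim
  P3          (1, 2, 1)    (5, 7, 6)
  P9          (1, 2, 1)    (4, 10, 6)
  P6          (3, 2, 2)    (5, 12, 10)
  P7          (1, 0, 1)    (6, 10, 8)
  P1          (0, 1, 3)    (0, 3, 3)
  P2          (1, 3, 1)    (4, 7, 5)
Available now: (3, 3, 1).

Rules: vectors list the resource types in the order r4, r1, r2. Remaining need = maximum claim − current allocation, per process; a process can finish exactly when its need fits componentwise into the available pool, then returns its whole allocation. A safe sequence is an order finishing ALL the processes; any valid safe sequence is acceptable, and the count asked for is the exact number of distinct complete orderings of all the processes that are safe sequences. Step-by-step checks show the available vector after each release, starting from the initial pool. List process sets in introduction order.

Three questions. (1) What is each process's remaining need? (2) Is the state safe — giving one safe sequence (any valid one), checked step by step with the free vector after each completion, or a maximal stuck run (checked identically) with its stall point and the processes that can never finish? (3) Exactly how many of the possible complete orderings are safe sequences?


(1) Need matrix, components ordered r4, r1, r2:
  P3: (4, 5, 5)
  P9: (3, 8, 5)
  P6: (2, 10, 8)
  P7: (5, 10, 7)
  P1: (0, 2, 0)
  P2: (3, 4, 4)
(2) The state is SAFE; one workable sequence: P1, P2, P3, P9, P7, P6.
Key observation: at P2 the run first touches a limit — (3, 4, 4) against (3, 4, 4), exact on a resource it actually requests.
Step-by-step check:
  pool = (3, 3, 1)
  P1: need (0, 2, 0) fits (3, 3, 1); releases (0, 1, 3), pool now (3, 4, 4)
  P2: need (3, 4, 4) fits (3, 4, 4); releases (1, 3, 1), pool now (4, 7, 5)
  P3: need (4, 5, 5) fits (4, 7, 5); releases (1, 2, 1), pool now (5, 9, 6)
  P9: need (3, 8, 5) fits (5, 9, 6); releases (1, 2, 1), pool now (6, 11, 7)
  P7: need (5, 10, 7) fits (6, 11, 7); releases (1, 0, 1), pool now (7, 11, 8)
  P6: need (2, 10, 8) fits (7, 11, 8); releases (3, 2, 2), pool now (10, 13, 10)
(3) Exactly 1 of the possible complete orderings is a safe sequence.


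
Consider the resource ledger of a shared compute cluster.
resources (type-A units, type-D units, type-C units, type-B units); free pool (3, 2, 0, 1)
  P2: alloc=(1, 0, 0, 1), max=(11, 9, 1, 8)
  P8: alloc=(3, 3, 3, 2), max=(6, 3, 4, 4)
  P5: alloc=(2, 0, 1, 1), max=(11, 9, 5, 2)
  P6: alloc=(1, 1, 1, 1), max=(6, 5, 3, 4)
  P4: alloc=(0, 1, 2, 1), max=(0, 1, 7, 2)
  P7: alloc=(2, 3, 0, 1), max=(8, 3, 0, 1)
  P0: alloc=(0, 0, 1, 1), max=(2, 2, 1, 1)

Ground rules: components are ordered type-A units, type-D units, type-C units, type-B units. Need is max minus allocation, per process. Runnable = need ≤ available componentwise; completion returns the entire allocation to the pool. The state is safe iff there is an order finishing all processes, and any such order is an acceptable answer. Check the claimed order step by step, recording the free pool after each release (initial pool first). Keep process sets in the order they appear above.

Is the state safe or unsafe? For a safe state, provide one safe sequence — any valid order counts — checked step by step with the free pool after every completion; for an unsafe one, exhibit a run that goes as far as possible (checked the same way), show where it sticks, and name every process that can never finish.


The state is SAFE; one workable sequence: P0, P8, P7, P6, P5, P2, P4.
Key observation: P0 marks the first exact bind of the order: its need (2, 2, 0, 0) fits the free (3, 2, 0, 1) with zero slack on a requested resource.
Check, step by step:
  pool = (3, 2, 0, 1)
  P0: need (2, 2, 0, 0) fits (3, 2, 0, 1); releases (0, 0, 1, 1), pool now (3, 2, 1, 2)
  P8: need (3, 0, 1, 2) fits (3, 2, 1, 2); releases (3, 3, 3, 2), pool now (6, 5, 4, 4)
  P7: need (6, 0, 0, 0) fits (6, 5, 4, 4); releases (2, 3, 0, 1), pool now (8, 8, 4, 5)
  P6: need (5, 4, 2, 3) fits (8, 8, 4, 5); releases (1, 1, 1, 1), pool now (9, 9, 5, 6)
  P5: need (9, 9, 4, 1) fits (9, 9, 5, 6); releases (2, 0, 1, 1), pool now (11, 9, 6, 7)
  P2: need (10, 9, 1, 7) fits (11, 9, 6, 7); releases (1, 0, 0, 1), pool now (12, 9, 6, 8)
  P4: need (0, 0, 5, 1) fits (12, 9, 6, 8); releases (0, 1, 2, 1), pool now (12, 10, 8, 9)


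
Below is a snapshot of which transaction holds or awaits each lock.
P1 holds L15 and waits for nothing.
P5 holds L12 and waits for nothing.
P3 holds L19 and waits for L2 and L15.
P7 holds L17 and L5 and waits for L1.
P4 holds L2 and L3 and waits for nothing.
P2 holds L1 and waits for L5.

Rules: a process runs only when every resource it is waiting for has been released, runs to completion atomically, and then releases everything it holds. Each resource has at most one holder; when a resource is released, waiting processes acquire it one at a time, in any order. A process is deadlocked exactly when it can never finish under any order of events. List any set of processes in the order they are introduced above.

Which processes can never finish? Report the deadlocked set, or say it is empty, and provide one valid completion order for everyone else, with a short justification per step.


The deadlocked set is P7 and P2.
Key observation: the loop P7 -> P2 -> P7 blocks itself forever; no other process is dragged down with it.
One completion order for the rest: P4, P5, P1, P3.
Verifying each step:
  P4 waits on nothing -> runs at once and releases L2 and L3
  P5 waits on nothing -> runs at once and releases L12
  P1 waits on nothing -> runs at once and releases L15
  P3: everything it awaited (L2 and L15) is free; runs, freeing L19


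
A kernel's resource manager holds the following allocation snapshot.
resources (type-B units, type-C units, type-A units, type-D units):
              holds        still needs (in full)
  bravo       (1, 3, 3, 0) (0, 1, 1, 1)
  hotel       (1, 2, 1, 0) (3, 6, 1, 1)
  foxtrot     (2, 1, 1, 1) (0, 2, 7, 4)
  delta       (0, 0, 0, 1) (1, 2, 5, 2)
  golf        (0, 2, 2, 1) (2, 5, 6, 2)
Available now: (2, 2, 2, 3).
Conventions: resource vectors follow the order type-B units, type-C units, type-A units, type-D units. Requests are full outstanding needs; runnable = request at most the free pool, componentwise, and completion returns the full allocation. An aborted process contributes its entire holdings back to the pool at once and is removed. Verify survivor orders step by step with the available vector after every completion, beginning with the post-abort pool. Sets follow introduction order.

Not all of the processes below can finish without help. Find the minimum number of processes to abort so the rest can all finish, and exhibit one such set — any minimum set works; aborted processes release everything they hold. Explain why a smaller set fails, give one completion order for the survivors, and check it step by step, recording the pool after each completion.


The answer: abort foxtrot.
Key observation: hotel was stuck for good until foxtrot gave back (2, 1, 1, 1); in the order shown it finishes at step 2.
Why nothing smaller works: aborting no one leaves the state deadlocked as given.
Survivors finish in the order: bravo, hotel, delta, golf. Walking it through (pool after the aborts first):
  pool = (4, 3, 3, 4)
  bravo: need (0, 1, 1, 1) fits (4, 3, 3, 4); releases (1, 3, 3, 0), pool now (5, 6, 6, 4)
  hotel: need (3, 6, 1, 1) fits (5, 6, 6, 4); releases (1, 2, 1, 0), pool now (6, 8, 7, 4)
  delta: need (1, 2, 5, 2) fits (6, 8, 7, 4); releases (0, 0, 0, 1), pool now (6, 8, 7, 5)
  golf: need (2, 5, 6, 2) fits (6, 8, 7, 5); releases (0, 2, 2, 1), pool now (6, 10, 9, 6)


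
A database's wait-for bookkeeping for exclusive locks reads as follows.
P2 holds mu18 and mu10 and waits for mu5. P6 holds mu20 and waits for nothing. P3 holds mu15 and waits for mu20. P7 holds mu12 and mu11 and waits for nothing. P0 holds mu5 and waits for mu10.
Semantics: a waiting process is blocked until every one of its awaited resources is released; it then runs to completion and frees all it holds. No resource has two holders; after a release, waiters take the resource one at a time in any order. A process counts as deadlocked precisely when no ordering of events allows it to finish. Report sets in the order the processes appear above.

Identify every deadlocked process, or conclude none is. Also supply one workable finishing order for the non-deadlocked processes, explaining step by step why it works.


Deadlocked: P2 and P0.
Key observation: P2 -> P0 -> P2 is a circular wait — nothing in it can go first; no other process is dragged down with it.
The rest can finish in the order P6, P3, P7.
Step-by-step check:
  P6: no waits; runs immediately, freeing mu20
  P3 waits on mu20 — all released -> runs and releases mu15
  P7: no waits; runs immediately, freeing mu12 and mu11


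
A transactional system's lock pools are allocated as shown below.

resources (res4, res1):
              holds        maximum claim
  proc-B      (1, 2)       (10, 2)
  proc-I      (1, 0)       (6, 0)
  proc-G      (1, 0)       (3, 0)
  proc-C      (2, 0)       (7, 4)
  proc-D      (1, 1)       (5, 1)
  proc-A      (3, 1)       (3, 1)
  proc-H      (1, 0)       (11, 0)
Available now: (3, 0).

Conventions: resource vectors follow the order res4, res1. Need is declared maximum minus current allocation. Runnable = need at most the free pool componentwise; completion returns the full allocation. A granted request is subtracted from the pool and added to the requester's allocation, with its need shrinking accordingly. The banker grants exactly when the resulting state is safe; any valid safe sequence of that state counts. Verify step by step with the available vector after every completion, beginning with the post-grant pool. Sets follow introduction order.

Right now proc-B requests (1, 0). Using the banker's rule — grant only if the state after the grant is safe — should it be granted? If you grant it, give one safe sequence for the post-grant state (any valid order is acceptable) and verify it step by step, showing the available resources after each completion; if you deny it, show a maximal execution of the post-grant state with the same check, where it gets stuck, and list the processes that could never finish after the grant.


GRANT: granting preserves safety; a valid post-grant sequence is proc-A, proc-G, proc-I, proc-D, proc-B, proc-H, proc-C.
Key observation: after the grant the pool drops to (2, 0), which still lets proc-A finish first and unwind the rest.
Step-by-step check of the post-grant state:
  pool = (2, 0)
  proc-A: need (0, 0) fits (2, 0); releases (3, 1), pool now (5, 1)
  proc-G: need (2, 0) fits (5, 1); releases (1, 0), pool now (6, 1)
  proc-I: need (5, 0) fits (6, 1); releases (1, 0), pool now (7, 1)
  proc-D: need (4, 0) fits (7, 1); releases (1, 1), pool now (8, 2)
  proc-B: need (8, 0) fits (8, 2); releases (2, 2), pool now (10, 4)
  proc-H: need (10, 0) fits (10, 4); releases (1, 0), pool now (11, 4)
  proc-C: need (5, 4) fits (11, 4); releases (2, 0), pool now (13, 4)


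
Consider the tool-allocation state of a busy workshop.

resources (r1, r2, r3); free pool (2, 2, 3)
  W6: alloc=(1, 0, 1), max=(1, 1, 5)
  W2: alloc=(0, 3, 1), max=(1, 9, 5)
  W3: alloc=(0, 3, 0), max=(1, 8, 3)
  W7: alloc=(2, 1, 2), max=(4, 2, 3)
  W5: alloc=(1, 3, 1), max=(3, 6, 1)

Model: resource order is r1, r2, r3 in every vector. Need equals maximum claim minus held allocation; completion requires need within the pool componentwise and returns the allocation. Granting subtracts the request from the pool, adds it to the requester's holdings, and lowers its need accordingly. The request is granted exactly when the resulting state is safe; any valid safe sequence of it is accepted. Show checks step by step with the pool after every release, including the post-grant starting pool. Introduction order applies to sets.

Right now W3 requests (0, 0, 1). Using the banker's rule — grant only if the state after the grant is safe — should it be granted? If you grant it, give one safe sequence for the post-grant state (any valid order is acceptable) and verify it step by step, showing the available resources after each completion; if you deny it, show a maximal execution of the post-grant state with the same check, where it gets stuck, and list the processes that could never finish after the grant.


GRANT. The post-grant state is safe; one safe sequence: W7, W5, W2, W3, W6.
Key observation: granting shrinks the pool to (2, 2, 2), yet W7 still fits and the chain goes through.
Verifying the post-grant state step by step:
  pool = (2, 2, 2)
  W7 needs (2, 1, 1) <= (2, 2, 2) -> finishes; pool += (2, 1, 2) = (4, 3, 4)
  W5 needs (2, 3, 0) <= (4, 3, 4) -> finishes; pool += (1, 3, 1) = (5, 6, 5)
  W2 needs (1, 6, 4) <= (5, 6, 5) -> finishes; pool += (0, 3, 1) = (5, 9, 6)
  W3 needs (1, 5, 2) <= (5, 9, 6) -> finishes; pool += (0, 3, 1) = (5, 12, 7)
  W6 needs (0, 1, 4) <= (5, 12, 7) -> finishes; pool += (1, 0, 1) = (6, 12, 8)


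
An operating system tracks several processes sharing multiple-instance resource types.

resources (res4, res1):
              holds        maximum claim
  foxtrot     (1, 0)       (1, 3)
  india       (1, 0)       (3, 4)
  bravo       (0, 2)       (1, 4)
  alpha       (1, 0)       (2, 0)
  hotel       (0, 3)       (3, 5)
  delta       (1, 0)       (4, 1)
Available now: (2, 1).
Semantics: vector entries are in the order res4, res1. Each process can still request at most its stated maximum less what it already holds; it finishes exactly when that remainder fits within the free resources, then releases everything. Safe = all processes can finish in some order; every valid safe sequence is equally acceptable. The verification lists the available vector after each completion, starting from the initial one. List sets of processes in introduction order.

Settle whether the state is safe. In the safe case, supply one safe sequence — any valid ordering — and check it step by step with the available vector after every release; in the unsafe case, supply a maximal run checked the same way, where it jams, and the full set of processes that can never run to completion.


UNSAFE.
Key observation: after alpha, delta complete, (4, 1) is the best the pool ever gets, yet each leftover process wants more res1.
The run alpha, delta cannot be extended any further. Walking it through:
  pool = (2, 1)
  alpha: need (1, 0) fits (2, 1); releases (1, 0), pool now (3, 1)
  delta: need (3, 1) fits (3, 1); releases (1, 0), pool now (4, 1)
  foxtrot cannot run: need (0, 3) vs free (4, 1) (insufficient res1)
  india cannot run: need (2, 4) vs free (4, 1) (insufficient res1)
  bravo cannot run: need (1, 2) vs free (4, 1) (insufficient res1)
  hotel cannot run: need (3, 2) vs free (4, 1) (insufficient res1)
Never able to finish: foxtrot, india, bravo and hotel.


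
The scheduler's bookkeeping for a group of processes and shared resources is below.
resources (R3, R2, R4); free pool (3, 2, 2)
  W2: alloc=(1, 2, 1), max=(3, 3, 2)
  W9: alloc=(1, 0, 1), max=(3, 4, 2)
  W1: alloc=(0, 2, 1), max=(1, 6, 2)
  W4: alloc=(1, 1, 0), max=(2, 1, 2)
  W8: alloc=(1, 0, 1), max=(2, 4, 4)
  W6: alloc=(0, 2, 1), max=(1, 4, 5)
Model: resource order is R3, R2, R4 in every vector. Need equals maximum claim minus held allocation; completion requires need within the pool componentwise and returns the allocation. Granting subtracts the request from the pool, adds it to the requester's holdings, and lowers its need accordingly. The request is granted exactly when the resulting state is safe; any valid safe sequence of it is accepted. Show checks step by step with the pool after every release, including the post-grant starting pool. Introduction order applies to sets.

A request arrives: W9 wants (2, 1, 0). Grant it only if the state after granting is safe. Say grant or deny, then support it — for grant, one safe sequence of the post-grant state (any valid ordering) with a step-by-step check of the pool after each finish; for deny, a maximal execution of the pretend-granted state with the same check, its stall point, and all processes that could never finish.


GRANT — the state after the grant stays safe, e.g. via W4, W2, W9, W1, W8, W6.
Key observation: after the grant the pool drops to (1, 1, 2), which still lets W4 finish first and unwind the rest.
Step-by-step check of the post-grant state:
  pool = (1, 1, 2)
  run W4 (needs (1, 0, 2), free (1, 1, 2)); after release of (1, 1, 0) the pool is (2, 2, 2)
  run W2 (needs (2, 1, 1), free (2, 2, 2)); after release of (1, 2, 1) the pool is (3, 4, 3)
  run W9 (needs (0, 3, 1), free (3, 4, 3)); after release of (3, 1, 1) the pool is (6, 5, 4)
  run W1 (needs (1, 4, 1), free (6, 5, 4)); after release of (0, 2, 1) the pool is (6, 7, 5)
  run W8 (needs (1, 4, 3), free (6, 7, 5)); after release of (1, 0, 1) the pool is (7, 7, 6)
  run W6 (needs (1, 2, 4), free (7, 7, 6)); after release of (0, 2, 1) the pool is (7, 9, 7)


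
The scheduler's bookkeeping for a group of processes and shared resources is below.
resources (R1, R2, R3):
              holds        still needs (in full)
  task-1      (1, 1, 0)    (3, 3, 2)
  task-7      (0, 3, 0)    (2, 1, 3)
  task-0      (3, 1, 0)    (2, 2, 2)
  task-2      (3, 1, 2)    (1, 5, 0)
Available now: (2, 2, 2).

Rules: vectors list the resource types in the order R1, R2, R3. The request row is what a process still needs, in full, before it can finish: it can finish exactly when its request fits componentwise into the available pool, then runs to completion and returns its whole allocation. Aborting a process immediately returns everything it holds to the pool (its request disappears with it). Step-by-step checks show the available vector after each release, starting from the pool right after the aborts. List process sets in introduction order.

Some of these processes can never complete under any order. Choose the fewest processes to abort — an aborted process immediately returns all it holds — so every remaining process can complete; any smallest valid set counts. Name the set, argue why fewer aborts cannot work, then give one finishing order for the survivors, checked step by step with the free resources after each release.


Abort task-2.
Key observation: aborting task-2 returns (3, 1, 2), and task-7 — hopeless before — runs at step 3 with the returned capacity in the pool.
Why nothing smaller works: aborting no one leaves the state deadlocked as given.
The survivors complete as task-1, task-0, task-7. Step-by-step check (starting from the post-abort pool):
  pool = (5, 3, 4)
  task-1: need (3, 3, 2) fits (5, 3, 4); releases (1, 1, 0), pool now (6, 4, 4)
  task-0: need (2, 2, 2) fits (6, 4, 4); releases (3, 1, 0), pool now (9, 5, 4)
  task-7: need (2, 1, 3) fits (9, 5, 4); releases (0, 3, 0), pool now (9, 8, 4)


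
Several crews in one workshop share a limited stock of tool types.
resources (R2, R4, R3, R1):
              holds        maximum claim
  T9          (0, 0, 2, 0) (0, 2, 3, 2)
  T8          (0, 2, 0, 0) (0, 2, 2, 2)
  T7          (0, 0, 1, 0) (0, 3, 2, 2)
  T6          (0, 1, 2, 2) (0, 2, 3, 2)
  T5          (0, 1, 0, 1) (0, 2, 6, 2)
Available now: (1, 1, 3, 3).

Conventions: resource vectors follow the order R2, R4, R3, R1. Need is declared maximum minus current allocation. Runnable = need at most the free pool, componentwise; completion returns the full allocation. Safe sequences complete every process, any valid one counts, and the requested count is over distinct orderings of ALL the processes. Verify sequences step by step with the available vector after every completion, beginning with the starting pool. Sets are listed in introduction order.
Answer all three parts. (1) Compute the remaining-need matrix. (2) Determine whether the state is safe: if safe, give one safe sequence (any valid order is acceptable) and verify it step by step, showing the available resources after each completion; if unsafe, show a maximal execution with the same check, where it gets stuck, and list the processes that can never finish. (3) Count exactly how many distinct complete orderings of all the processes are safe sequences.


(1) Outstanding need per process (order R2, R4, R3, R1):
  T9: (0, 2, 1, 2)
  T8: (0, 0, 2, 2)
  T7: (0, 3, 1, 2)
  T6: (0, 1, 1, 0)
  T5: (0, 1, 6, 1)
(2) SAFE, for example via the order T6, T9, T5, T8, T7.
Key observation: T6 marks the first exact bind of the order: its need (0, 1, 1, 0) fits the free (1, 1, 3, 3) with zero slack on a requested resource.
Check, step by step:
  pool = (1, 1, 3, 3)
  T6: need (0, 1, 1, 0) fits (1, 1, 3, 3); releases (0, 1, 2, 2), pool now (1, 2, 5, 5)
  T9: need (0, 2, 1, 2) fits (1, 2, 5, 5); releases (0, 0, 2, 0), pool now (1, 2, 7, 5)
  T5: need (0, 1, 6, 1) fits (1, 2, 7, 5); releases (0, 1, 0, 1), pool now (1, 3, 7, 6)
  T8: need (0, 0, 2, 2) fits (1, 3, 7, 6); releases (0, 2, 0, 0), pool now (1, 5, 7, 6)
  T7: need (0, 3, 1, 2) fits (1, 5, 7, 6); releases (0, 0, 1, 0), pool now (1, 5, 8, 6)
(3) The exact count: 20 of the possible complete orderings are safe sequences.


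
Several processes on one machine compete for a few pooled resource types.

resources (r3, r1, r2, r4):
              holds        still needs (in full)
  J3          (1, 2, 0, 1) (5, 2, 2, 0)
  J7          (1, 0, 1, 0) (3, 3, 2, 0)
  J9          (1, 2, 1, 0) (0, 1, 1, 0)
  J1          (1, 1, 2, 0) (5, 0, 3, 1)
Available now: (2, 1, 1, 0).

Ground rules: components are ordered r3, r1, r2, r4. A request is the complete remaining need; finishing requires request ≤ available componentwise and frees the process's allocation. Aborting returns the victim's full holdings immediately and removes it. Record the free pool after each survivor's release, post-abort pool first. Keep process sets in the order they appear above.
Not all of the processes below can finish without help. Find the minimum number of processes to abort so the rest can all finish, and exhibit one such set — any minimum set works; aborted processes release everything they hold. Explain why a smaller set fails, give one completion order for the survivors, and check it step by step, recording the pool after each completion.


Abort J3.
Key observation: the deadlocked J1 becomes finishable only because J3 released (1, 2, 0, 1); it completes at step 3 below.
Minimality: the empty abort set fails — the state is deadlocked as it stands.
One survivor order: J9, J7, J1. Step-by-step check (post-abort pool first):
  pool = (3, 3, 1, 1)
  J9: need (0, 1, 1, 0) fits (3, 3, 1, 1); releases (1, 2, 1, 0), pool now (4, 5, 2, 1)
  J7: need (3, 3, 2, 0) fits (4, 5, 2, 1); releases (1, 0, 1, 0), pool now (5, 5, 3, 1)
  J1: need (5, 0, 3, 1) fits (5, 5, 3, 1); releases (1, 1, 2, 0), pool now (6, 6, 5, 1)


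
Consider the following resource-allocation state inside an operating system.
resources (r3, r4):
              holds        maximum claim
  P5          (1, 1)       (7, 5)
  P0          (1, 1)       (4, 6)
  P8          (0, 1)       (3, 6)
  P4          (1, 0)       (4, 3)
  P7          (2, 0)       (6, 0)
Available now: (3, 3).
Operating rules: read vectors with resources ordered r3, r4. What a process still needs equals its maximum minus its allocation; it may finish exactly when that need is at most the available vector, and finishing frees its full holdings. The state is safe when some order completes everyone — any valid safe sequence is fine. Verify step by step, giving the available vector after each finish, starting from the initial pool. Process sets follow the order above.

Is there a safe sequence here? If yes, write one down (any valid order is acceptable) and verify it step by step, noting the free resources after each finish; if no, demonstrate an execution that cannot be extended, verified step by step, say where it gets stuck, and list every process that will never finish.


UNSAFE.
Key observation: r4 is the bottleneck — with P4, P7 done the pool holds (6, 3), short of every remaining need.
Going as far as possible: P4, P7; after that, nothing fits. Check, step by step:
  pool = (3, 3)
  P4: need (3, 3) fits (3, 3); releases (1, 0), pool now (4, 3)
  P7: need (4, 0) fits (4, 3); releases (2, 0), pool now (6, 3)
  blocked: P5 wants (6, 4), pool (6, 3) — not enough r4
  blocked: P0 wants (3, 5), pool (6, 3) — not enough r4
  blocked: P8 wants (3, 5), pool (6, 3) — not enough r4
Processes that can never finish: P5, P0 and P8.
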